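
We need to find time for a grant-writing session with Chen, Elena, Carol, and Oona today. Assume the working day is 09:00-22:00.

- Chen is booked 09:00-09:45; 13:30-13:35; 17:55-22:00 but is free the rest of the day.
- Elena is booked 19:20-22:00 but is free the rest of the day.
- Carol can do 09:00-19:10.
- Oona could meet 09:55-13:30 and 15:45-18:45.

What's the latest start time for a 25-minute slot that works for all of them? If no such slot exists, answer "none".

17:30

Chen free: 09:45-13:30, 13:35-17:55 (invert busy blocks within the working day).
Elena free: 09:00-19:20 (invert busy blocks within the working day).
Carol free: 09:00-19:10.
Oona free: 09:55-13:30, 15:45-18:45.
Chen ∩ Elena: 09:45-13:30, 13:35-17:55.
Chen ∩ Elena ∩ Carol: 09:45-13:30, 13:35-17:55.
Chen ∩ Elena ∩ Carol ∩ Oona: 09:55-13:30, 15:45-17:55.
The last common window of at least 25 minutes is 15:45-17:55; a 25-minute meeting can start as late as 17:30 and still end by 17:55.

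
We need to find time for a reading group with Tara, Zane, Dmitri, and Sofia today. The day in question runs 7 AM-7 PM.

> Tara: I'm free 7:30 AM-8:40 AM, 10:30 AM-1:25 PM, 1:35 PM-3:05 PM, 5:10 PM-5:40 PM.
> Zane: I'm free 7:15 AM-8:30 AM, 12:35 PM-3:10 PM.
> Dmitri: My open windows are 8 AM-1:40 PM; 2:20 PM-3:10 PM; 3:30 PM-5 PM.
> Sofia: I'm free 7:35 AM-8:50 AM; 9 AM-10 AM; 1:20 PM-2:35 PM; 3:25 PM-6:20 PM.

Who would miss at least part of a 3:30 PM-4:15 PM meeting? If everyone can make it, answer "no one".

Tara: not fully free for 15:30-16:15. Zane: not fully free for 15:30-16:15. Dmitri: free for 15:30-16:15. Sofia: free for 15:30-16:15.

Tara, Zane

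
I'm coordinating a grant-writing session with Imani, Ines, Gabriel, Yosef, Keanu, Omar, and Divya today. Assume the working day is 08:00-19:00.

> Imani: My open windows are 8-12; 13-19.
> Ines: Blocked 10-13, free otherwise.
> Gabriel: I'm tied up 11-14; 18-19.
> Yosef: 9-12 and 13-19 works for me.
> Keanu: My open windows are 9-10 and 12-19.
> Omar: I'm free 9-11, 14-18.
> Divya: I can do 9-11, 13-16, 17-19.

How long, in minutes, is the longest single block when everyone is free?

Imani free: 08:00-12:00, 13:00-19:00.
Ines free: 08:00-10:00, 13:00-19:00 (invert busy blocks within the working day).
Gabriel free: 08:00-11:00, 14:00-18:00 (invert busy blocks within the working day).
Yosef free: 09:00-12:00, 13:00-19:00.
Keanu free: 09:00-10:00, 12:00-19:00.
Omar free: 09:00-11:00, 14:00-18:00.
Divya free: 09:00-11:00, 13:00-16:00, 17:00-19:00.
Imani ∩ Ines: 08:00-10:00, 13:00-19:00.
Imani ∩ Ines ∩ Gabriel: 08:00-10:00, 14:00-18:00.
Imani ∩ Ines ∩ Gabriel ∩ Yosef: 09:00-10:00, 14:00-18:00.
Imani ∩ Ines ∩ Gabriel ∩ Yosef ∩ Keanu: 09:00-10:00, 14:00-18:00.
Imani ∩ Ines ∩ Gabriel ∩ Yosef ∩ Keanu ∩ Omar: 09:00-10:00, 14:00-18:00.
Imani ∩ Ines ∩ Gabriel ∩ Yosef ∩ Keanu ∩ Omar ∩ Divya: 09:00-10:00, 14:00-16:00, 17:00-18:00.
The longest is 14:00-16:00 at 120 minutes.

120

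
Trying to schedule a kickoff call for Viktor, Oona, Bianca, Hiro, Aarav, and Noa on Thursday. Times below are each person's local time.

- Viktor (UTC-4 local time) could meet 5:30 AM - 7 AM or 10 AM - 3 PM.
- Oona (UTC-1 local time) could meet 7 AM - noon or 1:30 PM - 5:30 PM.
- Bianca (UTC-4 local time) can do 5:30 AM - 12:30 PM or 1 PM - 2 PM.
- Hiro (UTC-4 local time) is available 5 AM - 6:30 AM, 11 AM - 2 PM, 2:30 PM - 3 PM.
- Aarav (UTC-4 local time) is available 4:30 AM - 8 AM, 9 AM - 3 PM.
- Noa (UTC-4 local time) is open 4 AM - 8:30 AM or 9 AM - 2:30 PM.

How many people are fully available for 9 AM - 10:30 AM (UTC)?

Viktor in UTC: 09:30-11:00, 14:00-19:00 (add 4h to convert from UTC-4).
Oona in UTC: 08:00-13:00, 14:30-18:30 (add 1h to convert from UTC-1).
Bianca in UTC: 09:30-16:30, 17:00-18:00 (add 4h to convert from UTC-4).
Hiro in UTC: 09:00-10:30, 15:00-18:00, 18:30-19:00 (add 4h to convert from UTC-4).
Aarav in UTC: 08:30-12:00, 13:00-19:00 (add 4h to convert from UTC-4).
Noa in UTC: 08:00-12:30, 13:00-18:30 (add 4h to convert from UTC-4).
Oona, Hiro, Aarav, and Noa can make the full 09:00-10:30 slot — that's 4.

4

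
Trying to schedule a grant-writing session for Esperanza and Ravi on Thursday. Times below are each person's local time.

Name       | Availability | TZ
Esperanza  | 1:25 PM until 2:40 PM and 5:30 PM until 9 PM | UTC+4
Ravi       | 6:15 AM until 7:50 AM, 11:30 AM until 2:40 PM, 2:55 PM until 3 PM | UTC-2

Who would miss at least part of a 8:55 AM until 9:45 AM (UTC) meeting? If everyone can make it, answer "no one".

Esperanza in UTC: 09:25-10:40, 13:30-17:00 (subtract 4h to convert from UTC+4).
Ravi in UTC: 08:15-09:50, 13:30-16:40, 16:55-17:00 (add 2h to convert from UTC-2).
Esperanza: not fully free for 08:55-09:45. Ravi: free for 08:55-09:45.

Esperanza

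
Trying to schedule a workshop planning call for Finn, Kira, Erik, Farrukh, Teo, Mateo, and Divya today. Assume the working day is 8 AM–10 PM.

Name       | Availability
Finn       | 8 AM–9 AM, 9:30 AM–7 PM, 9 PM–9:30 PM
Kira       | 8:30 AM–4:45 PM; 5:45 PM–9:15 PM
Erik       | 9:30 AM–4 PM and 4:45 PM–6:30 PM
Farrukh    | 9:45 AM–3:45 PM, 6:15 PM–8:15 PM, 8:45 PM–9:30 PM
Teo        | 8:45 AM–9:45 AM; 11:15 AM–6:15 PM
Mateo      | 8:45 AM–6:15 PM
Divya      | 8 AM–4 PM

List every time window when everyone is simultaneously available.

Finn ∩ Kira: 08:30-09:00, 09:30-16:45, 17:45-19:00, 21:00-21:15.
Finn ∩ Kira ∩ Erik: 09:30-16:00, 17:45-18:30.
Finn ∩ Kira ∩ Erik ∩ Farrukh: 09:45-15:45, 18:15-18:30.
Finn ∩ Kira ∩ Erik ∩ Farrukh ∩ Teo: 11:15-15:45.
Finn ∩ Kira ∩ Erik ∩ Farrukh ∩ Teo ∩ Mateo: 11:15-15:45.
Finn ∩ Kira ∩ Erik ∩ Farrukh ∩ Teo ∩ Mateo ∩ Divya: 11:15-15:45.

11:15-15:45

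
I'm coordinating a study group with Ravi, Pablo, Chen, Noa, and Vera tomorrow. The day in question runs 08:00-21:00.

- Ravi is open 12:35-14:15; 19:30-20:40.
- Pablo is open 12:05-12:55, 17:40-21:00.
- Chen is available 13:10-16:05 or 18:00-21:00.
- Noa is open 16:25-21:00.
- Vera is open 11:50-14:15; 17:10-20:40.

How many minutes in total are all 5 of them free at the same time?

Ravi ∩ Pablo: 12:35-12:55, 19:30-20:40.
Ravi ∩ Pablo ∩ Chen: 19:30-20:40.
Ravi ∩ Pablo ∩ Chen ∩ Noa: 19:30-20:40.
Ravi ∩ Pablo ∩ Chen ∩ Noa ∩ Vera: 19:30-20:40.
So the common availability across everyone is 19:30-20:40.
That's a single block of 70 minutes.

70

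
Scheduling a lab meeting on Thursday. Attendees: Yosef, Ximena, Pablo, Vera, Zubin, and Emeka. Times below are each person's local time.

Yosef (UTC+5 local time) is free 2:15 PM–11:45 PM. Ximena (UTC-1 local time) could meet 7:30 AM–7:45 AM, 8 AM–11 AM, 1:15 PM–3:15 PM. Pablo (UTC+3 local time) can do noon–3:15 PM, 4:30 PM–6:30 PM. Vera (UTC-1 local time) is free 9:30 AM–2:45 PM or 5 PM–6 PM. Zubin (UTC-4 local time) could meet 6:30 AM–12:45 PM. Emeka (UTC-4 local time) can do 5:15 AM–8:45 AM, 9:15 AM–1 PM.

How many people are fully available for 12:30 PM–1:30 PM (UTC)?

Yosef in UTC: 09:15-18:45 (subtract 5h to convert from UTC+5).
Ximena in UTC: 08:30-08:45, 09:00-12:00, 14:15-16:15 (add 1h to convert from UTC-1).
Pablo in UTC: 09:00-12:15, 13:30-15:30 (subtract 3h to convert from UTC+3).
Vera in UTC: 10:30-15:45, 18:00-19:00 (add 1h to convert from UTC-1).
Zubin in UTC: 10:30-16:45 (add 4h to convert from UTC-4).
Emeka in UTC: 09:15-12:45, 13:15-17:00 (add 4h to convert from UTC-4).
Yosef, Vera, and Zubin can make the full 12:30-13:30 slot — that's 3.

3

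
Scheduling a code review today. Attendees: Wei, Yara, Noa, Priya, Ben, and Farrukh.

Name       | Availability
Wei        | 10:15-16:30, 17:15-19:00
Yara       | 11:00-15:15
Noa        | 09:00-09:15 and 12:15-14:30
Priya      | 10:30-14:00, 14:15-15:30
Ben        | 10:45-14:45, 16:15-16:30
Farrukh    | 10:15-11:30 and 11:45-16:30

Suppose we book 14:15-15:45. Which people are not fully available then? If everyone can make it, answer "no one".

Wei: free for 14:15-15:45. Yara: not fully free for 14:15-15:45. Noa: not fully free for 14:15-15:45. Priya: not fully free for 14:15-15:45. Ben: not fully free for 14:15-15:45. Farrukh: free for 14:15-15:45.

Ben, Noa, Priya, Yara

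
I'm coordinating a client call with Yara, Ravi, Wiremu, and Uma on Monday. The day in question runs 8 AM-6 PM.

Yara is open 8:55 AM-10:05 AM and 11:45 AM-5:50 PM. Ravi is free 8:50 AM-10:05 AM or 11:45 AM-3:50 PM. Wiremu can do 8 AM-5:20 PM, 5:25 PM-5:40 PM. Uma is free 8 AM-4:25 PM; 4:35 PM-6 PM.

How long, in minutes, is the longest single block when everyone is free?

Yara ∩ Ravi: 08:55-10:05, 11:45-15:50.
Yara ∩ Ravi ∩ Wiremu: 08:55-10:05, 11:45-15:50.
Yara ∩ Ravi ∩ Wiremu ∩ Uma: 08:55-10:05, 11:45-15:50.
The longest is 11:45-15:50 at 245 minutes.

245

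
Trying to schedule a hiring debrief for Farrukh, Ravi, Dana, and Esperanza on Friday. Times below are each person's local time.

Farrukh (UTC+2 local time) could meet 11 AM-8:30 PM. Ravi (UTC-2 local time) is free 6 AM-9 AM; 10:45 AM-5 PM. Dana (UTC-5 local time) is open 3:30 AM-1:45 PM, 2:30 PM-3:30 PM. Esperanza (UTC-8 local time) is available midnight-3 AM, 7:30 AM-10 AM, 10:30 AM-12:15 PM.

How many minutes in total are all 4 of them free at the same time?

Farrukh in UTC: 09:00-18:30 (subtract 2h to convert from UTC+2).
Ravi in UTC: 08:00-11:00, 12:45-19:00 (add 2h to convert from UTC-2).
Dana in UTC: 08:30-18:45, 19:30-20:30 (add 5h to convert from UTC-5).
Esperanza in UTC: 08:00-11:00, 15:30-18:00, 18:30-20:15 (add 8h to convert from UTC-8).
Farrukh ∩ Ravi: 09:00-11:00, 12:45-18:30.
Farrukh ∩ Ravi ∩ Dana: 09:00-11:00, 12:45-18:30.
Farrukh ∩ Ravi ∩ Dana ∩ Esperanza: 09:00-11:00, 15:30-18:00.
So the common availability across everyone is 09:00-11:00, 15:30-18:00.
Summing the common windows: 120 + 150 = 270 minutes.

270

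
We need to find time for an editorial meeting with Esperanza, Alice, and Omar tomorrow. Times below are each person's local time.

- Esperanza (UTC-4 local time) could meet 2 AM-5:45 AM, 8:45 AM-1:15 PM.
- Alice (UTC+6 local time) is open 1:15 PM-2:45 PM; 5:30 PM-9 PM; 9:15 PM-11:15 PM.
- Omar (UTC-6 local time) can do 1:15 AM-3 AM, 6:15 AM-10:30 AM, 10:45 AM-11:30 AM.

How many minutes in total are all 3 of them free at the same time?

Esperanza in UTC: 06:00-09:45, 12:45-17:15 (add 4h to convert from UTC-4).
Alice in UTC: 07:15-08:45, 11:30-15:00, 15:15-17:15 (subtract 6h to convert from UTC+6).
Omar in UTC: 07:15-09:00, 12:15-16:30, 16:45-17:30 (add 6h to convert from UTC-6).
Esperanza ∩ Alice: 07:15-08:45, 12:45-15:00, 15:15-17:15.
Esperanza ∩ Alice ∩ Omar: 07:15-08:45, 12:45-15:00, 15:15-16:30, 16:45-17:15.
Summing the common windows: 90 + 135 + 75 + 30 = 330 minutes.

330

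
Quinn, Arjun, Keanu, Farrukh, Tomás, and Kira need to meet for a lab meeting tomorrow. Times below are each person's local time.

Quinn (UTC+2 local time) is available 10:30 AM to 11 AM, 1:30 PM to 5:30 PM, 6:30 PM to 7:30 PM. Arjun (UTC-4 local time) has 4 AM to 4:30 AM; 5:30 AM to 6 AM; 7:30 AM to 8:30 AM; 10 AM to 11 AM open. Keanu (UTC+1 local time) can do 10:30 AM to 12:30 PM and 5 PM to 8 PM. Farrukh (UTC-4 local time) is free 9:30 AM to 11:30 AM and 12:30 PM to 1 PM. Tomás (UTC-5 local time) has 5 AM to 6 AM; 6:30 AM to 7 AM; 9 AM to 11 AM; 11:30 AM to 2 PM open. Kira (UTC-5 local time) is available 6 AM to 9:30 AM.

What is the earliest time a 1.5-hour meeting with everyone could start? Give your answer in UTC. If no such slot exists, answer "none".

none

Quinn in UTC: 08:30-09:00, 11:30-15:30, 16:30-17:30 (subtract 2h to convert from UTC+2).
Arjun in UTC: 08:00-08:30, 09:30-10:00, 11:30-12:30, 14:00-15:00 (add 4h to convert from UTC-4).
Keanu in UTC: 09:30-11:30, 16:00-19:00 (subtract 1h to convert from UTC+1).
Farrukh in UTC: 13:30-15:30, 16:30-17:00 (add 4h to convert from UTC-4).
Tomás in UTC: 10:00-11:00, 11:30-12:00, 14:00-16:00, 16:30-19:00 (add 5h to convert from UTC-5).
Kira in UTC: 11:00-14:30 (add 5h to convert from UTC-5).
Quinn ∩ Arjun: 11:30-12:30, 14:00-15:00.
Quinn ∩ Arjun ∩ Keanu: ∅.
Quinn ∩ Arjun ∩ Keanu ∩ Farrukh: ∅.
Quinn ∩ Arjun ∩ Keanu ∩ Farrukh ∩ Tomás: ∅.
Quinn ∩ Arjun ∩ Keanu ∩ Farrukh ∩ Tomás ∩ Kira: ∅.
There is no time when everyone is free.
No common window is at least 90 minutes long.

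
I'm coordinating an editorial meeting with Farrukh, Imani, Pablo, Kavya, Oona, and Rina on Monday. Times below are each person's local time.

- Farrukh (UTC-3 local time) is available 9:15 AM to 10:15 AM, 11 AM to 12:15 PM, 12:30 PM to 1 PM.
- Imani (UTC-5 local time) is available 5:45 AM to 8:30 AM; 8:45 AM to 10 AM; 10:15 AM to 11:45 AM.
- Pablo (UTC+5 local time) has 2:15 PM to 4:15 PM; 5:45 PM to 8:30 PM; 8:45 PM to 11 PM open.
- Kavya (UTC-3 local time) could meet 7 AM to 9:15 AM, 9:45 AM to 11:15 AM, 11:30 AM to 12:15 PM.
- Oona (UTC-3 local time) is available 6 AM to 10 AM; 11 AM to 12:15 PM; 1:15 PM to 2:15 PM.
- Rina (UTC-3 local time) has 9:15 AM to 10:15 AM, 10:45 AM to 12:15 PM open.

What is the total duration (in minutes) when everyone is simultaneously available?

60

Farrukh in UTC: 12:15-13:15, 14:00-15:15, 15:30-16:00 (add 3h to convert from UTC-3).
Imani in UTC: 10:45-13:30, 13:45-15:00, 15:15-16:45 (add 5h to convert from UTC-5).
Pablo in UTC: 09:15-11:15, 12:45-15:30, 15:45-18:00 (subtract 5h to convert from UTC+5).
Kavya in UTC: 10:00-12:15, 12:45-14:15, 14:30-15:15 (add 3h to convert from UTC-3).
Oona in UTC: 09:00-13:00, 14:00-15:15, 16:15-17:15 (add 3h to convert from UTC-3).
Rina in UTC: 12:15-13:15, 13:45-15:15 (add 3h to convert from UTC-3).
Farrukh ∩ Imani: 12:15-13:15, 14:00-15:00, 15:30-16:00.
Farrukh ∩ Imani ∩ Pablo: 12:45-13:15, 14:00-15:00, 15:45-16:00.
Farrukh ∩ Imani ∩ Pablo ∩ Kavya: 12:45-13:15, 14:00-14:15, 14:30-15:00.
Farrukh ∩ Imani ∩ Pablo ∩ Kavya ∩ Oona: 12:45-13:00, 14:00-14:15, 14:30-15:00.
Farrukh ∩ Imani ∩ Pablo ∩ Kavya ∩ Oona ∩ Rina: 12:45-13:00, 14:00-14:15, 14:30-15:00.
Summing the common windows: 15 + 15 + 30 = 60 minutes.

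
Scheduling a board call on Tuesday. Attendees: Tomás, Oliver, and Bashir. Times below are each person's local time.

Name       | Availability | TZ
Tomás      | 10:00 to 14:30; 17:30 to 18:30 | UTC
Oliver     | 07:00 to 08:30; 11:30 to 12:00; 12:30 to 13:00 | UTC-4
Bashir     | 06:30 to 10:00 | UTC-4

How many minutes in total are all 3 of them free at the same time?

Tomás in UTC: 10:00-14:30, 17:30-18:30.
Oliver in UTC: 11:00-12:30, 15:30-16:00, 16:30-17:00 (add 4h to convert from UTC-4).
Bashir in UTC: 10:30-14:00 (add 4h to convert from UTC-4).
Tomás ∩ Oliver: 11:00-12:30.
Tomás ∩ Oliver ∩ Bashir: 11:00-12:30.
Those are the intersection windows.
That's a single block of 90 minutes.

90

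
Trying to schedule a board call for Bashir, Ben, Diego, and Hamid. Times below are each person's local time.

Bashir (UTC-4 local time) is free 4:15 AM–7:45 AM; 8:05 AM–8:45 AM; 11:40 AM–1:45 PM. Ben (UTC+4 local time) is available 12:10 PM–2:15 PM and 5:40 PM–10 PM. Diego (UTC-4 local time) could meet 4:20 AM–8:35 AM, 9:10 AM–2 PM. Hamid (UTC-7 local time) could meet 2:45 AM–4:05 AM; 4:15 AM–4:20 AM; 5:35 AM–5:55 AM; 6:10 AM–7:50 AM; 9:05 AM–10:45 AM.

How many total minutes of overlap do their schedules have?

130

Bashir in UTC: 08:15-11:45, 12:05-12:45, 15:40-17:45 (add 4h to convert from UTC-4).
Ben in UTC: 08:10-10:15, 13:40-18:00 (subtract 4h to convert from UTC+4).
Diego in UTC: 08:20-12:35, 13:10-18:00 (add 4h to convert from UTC-4).
Hamid in UTC: 09:45-11:05, 11:15-11:20, 12:35-12:55, 13:10-14:50, 16:05-17:45 (add 7h to convert from UTC-7).
Bashir ∩ Ben: 08:15-10:15, 15:40-17:45.
Bashir ∩ Ben ∩ Diego: 08:20-10:15, 15:40-17:45.
Bashir ∩ Ben ∩ Diego ∩ Hamid: 09:45-10:15, 16:05-17:45.
So the common availability across everyone is 09:45-10:15, 16:05-17:45.
Summing the common windows: 30 + 100 = 130 minutes.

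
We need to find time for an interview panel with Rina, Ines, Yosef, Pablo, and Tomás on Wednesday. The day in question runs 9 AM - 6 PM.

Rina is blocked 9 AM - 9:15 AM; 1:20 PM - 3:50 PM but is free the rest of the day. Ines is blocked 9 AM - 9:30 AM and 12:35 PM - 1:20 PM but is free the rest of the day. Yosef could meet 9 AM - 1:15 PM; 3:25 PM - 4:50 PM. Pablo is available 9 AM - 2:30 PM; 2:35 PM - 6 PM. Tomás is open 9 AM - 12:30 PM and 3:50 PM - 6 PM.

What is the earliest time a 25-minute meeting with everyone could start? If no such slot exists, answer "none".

09:30

Rina free: 09:15-13:20, 15:50-18:00 (invert busy blocks within the working day).
Ines free: 09:30-12:35, 13:20-18:00 (invert busy blocks within the working day).
Yosef free: 09:00-13:15, 15:25-16:50.
Pablo free: 09:00-14:30, 14:35-18:00.
Tomás free: 09:00-12:30, 15:50-18:00.
Rina ∩ Ines: 09:30-12:35, 15:50-18:00.
Rina ∩ Ines ∩ Yosef: 09:30-12:35, 15:50-16:50.
Rina ∩ Ines ∩ Yosef ∩ Pablo: 09:30-12:35, 15:50-16:50.
Rina ∩ Ines ∩ Yosef ∩ Pablo ∩ Tomás: 09:30-12:30, 15:50-16:50.
The first common window of at least 25 minutes is 09:30-12:30, so the earliest start is 09:30.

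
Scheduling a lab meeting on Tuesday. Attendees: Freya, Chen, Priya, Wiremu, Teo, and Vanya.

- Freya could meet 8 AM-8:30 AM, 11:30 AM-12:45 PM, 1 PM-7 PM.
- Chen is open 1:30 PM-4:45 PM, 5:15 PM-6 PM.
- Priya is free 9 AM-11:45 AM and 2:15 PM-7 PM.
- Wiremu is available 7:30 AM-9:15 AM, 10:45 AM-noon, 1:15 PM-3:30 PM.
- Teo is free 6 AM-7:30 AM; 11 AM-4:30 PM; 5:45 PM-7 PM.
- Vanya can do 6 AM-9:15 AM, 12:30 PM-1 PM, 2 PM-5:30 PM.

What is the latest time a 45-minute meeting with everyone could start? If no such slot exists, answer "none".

Freya ∩ Chen: 13:30-16:45, 17:15-18:00.
Freya ∩ Chen ∩ Priya: 14:15-16:45, 17:15-18:00.
Freya ∩ Chen ∩ Priya ∩ Wiremu: 14:15-15:30.
Freya ∩ Chen ∩ Priya ∩ Wiremu ∩ Teo: 14:15-15:30.
Freya ∩ Chen ∩ Priya ∩ Wiremu ∩ Teo ∩ Vanya: 14:15-15:30.
The last common window of at least 45 minutes is 14:15-15:30; a 45-minute meeting can start as late as 14:45 and still end by 15:30.

14:45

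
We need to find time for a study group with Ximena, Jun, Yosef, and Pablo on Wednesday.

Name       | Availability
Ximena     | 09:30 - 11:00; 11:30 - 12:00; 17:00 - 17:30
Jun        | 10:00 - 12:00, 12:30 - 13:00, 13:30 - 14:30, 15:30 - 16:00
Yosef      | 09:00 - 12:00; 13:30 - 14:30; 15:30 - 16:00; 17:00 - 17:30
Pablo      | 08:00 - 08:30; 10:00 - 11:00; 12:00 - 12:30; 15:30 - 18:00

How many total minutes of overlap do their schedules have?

60

Ximena ∩ Jun: 10:00-11:00, 11:30-12:00.
Ximena ∩ Jun ∩ Yosef: 10:00-11:00, 11:30-12:00.
Ximena ∩ Jun ∩ Yosef ∩ Pablo: 10:00-11:00.
That's a single block of 60 minutes.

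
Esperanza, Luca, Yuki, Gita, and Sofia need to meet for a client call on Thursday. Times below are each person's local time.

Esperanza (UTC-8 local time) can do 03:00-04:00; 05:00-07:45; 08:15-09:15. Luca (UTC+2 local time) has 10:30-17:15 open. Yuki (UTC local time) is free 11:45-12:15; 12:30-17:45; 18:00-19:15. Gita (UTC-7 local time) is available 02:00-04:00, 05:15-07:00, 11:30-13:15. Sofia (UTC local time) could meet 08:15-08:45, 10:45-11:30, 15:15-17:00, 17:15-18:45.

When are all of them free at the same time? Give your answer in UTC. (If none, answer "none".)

Esperanza in UTC: 11:00-12:00, 13:00-15:45, 16:15-17:15 (add 8h to convert from UTC-8).
Luca in UTC: 08:30-15:15 (subtract 2h to convert from UTC+2).
Yuki in UTC: 11:45-12:15, 12:30-17:45, 18:00-19:15.
Gita in UTC: 09:00-11:00, 12:15-14:00, 18:30-20:15 (add 7h to convert from UTC-7).
Sofia in UTC: 08:15-08:45, 10:45-11:30, 15:15-17:00, 17:15-18:45.
Esperanza ∩ Luca: 11:00-12:00, 13:00-15:15.
Esperanza ∩ Luca ∩ Yuki: 11:45-12:00, 13:00-15:15.
Esperanza ∩ Luca ∩ Yuki ∩ Gita: 13:00-14:00.
Esperanza ∩ Luca ∩ Yuki ∩ Gita ∩ Sofia: ∅.
There is no time when everyone is free.

none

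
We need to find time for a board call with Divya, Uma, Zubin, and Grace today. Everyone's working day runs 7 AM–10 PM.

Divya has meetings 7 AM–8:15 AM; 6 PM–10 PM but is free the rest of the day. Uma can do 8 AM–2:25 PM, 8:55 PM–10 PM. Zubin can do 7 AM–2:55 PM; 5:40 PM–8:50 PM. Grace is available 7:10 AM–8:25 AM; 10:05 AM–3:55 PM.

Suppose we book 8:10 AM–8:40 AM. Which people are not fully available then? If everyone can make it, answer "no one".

Divya, Grace

Divya free: 08:15-18:00 (invert busy blocks within the working day).
Uma free: 08:00-14:25, 20:55-22:00.
Zubin free: 07:00-14:55, 17:40-20:50.
Grace free: 07:10-08:25, 10:05-15:55.
Divya: not fully free for 08:10-08:40. Uma: free for 08:10-08:40. Zubin: free for 08:10-08:40. Grace: not fully free for 08:10-08:40.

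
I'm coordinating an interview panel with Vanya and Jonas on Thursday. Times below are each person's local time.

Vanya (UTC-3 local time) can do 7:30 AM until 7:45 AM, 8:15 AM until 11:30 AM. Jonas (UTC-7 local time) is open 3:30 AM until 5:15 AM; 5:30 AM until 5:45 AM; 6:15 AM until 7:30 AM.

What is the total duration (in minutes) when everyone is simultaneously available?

Vanya in UTC: 10:30-10:45, 11:15-14:30 (add 3h to convert from UTC-3).
Jonas in UTC: 10:30-12:15, 12:30-12:45, 13:15-14:30 (add 7h to convert from UTC-7).
Vanya ∩ Jonas: 10:30-10:45, 11:15-12:15, 12:30-12:45, 13:15-14:30.
Summing the common windows: 15 + 60 + 15 + 75 = 165 minutes.

165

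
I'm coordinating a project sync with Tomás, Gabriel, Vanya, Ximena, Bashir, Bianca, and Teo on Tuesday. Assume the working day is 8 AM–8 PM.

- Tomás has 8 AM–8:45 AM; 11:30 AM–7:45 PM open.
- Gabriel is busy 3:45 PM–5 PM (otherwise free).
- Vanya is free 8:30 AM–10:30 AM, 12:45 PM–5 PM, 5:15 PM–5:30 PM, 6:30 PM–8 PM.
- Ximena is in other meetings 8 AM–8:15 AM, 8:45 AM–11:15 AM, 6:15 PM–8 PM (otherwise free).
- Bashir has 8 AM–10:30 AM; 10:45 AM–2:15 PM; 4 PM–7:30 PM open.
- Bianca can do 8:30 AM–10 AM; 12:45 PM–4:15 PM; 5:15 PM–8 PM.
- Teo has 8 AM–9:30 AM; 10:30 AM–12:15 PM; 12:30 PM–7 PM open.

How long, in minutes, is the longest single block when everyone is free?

Tomás free: 08:00-08:45, 11:30-19:45.
Gabriel free: 08:00-15:45, 17:00-20:00 (invert busy blocks within the working day).
Vanya free: 08:30-10:30, 12:45-17:00, 17:15-17:30, 18:30-20:00.
Ximena free: 08:15-08:45, 11:15-18:15 (invert busy blocks within the working day).
Bashir free: 08:00-10:30, 10:45-14:15, 16:00-19:30.
Bianca free: 08:30-10:00, 12:45-16:15, 17:15-20:00.
Teo free: 08:00-09:30, 10:30-12:15, 12:30-19:00.
Tomás ∩ Gabriel: 08:00-08:45, 11:30-15:45, 17:00-19:45.
Tomás ∩ Gabriel ∩ Vanya: 08:30-08:45, 12:45-15:45, 17:15-17:30, 18:30-19:45.
Tomás ∩ Gabriel ∩ Vanya ∩ Ximena: 08:30-08:45, 12:45-15:45, 17:15-17:30.
Tomás ∩ Gabriel ∩ Vanya ∩ Ximena ∩ Bashir: 08:30-08:45, 12:45-14:15, 17:15-17:30.
Tomás ∩ Gabriel ∩ Vanya ∩ Ximena ∩ Bashir ∩ Bianca: 08:30-08:45, 12:45-14:15, 17:15-17:30.
Tomás ∩ Gabriel ∩ Vanya ∩ Ximena ∩ Bashir ∩ Bianca ∩ Teo: 08:30-08:45, 12:45-14:15, 17:15-17:30.
Those are the intersection windows.
The longest is 12:45-14:15 at 90 minutes.

90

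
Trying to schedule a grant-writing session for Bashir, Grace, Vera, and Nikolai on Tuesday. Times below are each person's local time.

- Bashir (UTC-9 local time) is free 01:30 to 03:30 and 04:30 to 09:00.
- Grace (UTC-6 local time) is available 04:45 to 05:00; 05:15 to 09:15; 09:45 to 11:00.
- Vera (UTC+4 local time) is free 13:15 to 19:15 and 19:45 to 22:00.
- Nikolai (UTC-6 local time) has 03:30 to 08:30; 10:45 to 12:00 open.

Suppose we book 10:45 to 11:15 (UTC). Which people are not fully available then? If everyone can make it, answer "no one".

Bashir in UTC: 10:30-12:30, 13:30-18:00 (add 9h to convert from UTC-9).
Grace in UTC: 10:45-11:00, 11:15-15:15, 15:45-17:00 (add 6h to convert from UTC-6).
Vera in UTC: 09:15-15:15, 15:45-18:00 (subtract 4h to convert from UTC+4).
Nikolai in UTC: 09:30-14:30, 16:45-18:00 (add 6h to convert from UTC-6).
Bashir: free for 10:45-11:15. Grace: not fully free for 10:45-11:15. Vera: free for 10:45-11:15. Nikolai: free for 10:45-11:15.

Grace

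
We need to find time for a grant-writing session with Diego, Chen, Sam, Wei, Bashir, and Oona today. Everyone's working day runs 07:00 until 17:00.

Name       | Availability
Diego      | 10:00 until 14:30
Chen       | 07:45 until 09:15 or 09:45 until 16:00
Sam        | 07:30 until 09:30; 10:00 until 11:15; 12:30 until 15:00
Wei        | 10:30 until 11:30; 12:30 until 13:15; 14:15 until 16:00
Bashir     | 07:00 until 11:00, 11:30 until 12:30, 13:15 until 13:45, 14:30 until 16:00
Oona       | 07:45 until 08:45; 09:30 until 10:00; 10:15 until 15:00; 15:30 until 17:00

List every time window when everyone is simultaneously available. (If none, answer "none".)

Diego ∩ Chen: 10:00-14:30.
Diego ∩ Chen ∩ Sam: 10:00-11:15, 12:30-14:30.
Diego ∩ Chen ∩ Sam ∩ Wei: 10:30-11:15, 12:30-13:15, 14:15-14:30.
Diego ∩ Chen ∩ Sam ∩ Wei ∩ Bashir: 10:30-11:00.
Diego ∩ Chen ∩ Sam ∩ Wei ∩ Bashir ∩ Oona: 10:30-11:00.
So the common availability across everyone is 10:30-11:00.

10:30-11:00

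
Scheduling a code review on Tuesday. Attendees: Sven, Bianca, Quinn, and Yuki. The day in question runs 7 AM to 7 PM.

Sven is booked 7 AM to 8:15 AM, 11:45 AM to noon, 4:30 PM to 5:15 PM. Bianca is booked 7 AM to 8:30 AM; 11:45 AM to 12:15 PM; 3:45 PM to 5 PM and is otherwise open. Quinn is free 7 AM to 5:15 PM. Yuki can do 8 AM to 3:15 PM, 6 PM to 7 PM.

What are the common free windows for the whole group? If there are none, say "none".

Sven free: 08:15-11:45, 12:00-16:30, 17:15-19:00 (invert busy blocks within the working day).
Bianca free: 08:30-11:45, 12:15-15:45, 17:00-19:00 (invert busy blocks within the working day).
Quinn free: 07:00-17:15.
Yuki free: 08:00-15:15, 18:00-19:00.
Sven ∩ Bianca: 08:30-11:45, 12:15-15:45, 17:15-19:00.
Sven ∩ Bianca ∩ Quinn: 08:30-11:45, 12:15-15:45.
Sven ∩ Bianca ∩ Quinn ∩ Yuki: 08:30-11:45, 12:15-15:15.

08:30-11:45, 12:15-15:15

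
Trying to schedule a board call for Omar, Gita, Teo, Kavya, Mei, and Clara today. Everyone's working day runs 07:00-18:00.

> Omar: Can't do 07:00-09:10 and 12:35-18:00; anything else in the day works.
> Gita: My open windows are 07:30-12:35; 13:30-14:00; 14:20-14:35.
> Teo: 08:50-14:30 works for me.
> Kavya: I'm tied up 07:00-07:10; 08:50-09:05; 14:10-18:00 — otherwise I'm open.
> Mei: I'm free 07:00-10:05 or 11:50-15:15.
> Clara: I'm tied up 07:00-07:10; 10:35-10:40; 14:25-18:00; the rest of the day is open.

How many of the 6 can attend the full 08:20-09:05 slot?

Omar free: 09:10-12:35 (invert busy blocks within the working day).
Gita free: 07:30-12:35, 13:30-14:00, 14:20-14:35.
Teo free: 08:50-14:30.
Kavya free: 07:10-08:50, 09:05-14:10 (invert busy blocks within the working day).
Mei free: 07:00-10:05, 11:50-15:15.
Clara free: 07:10-10:35, 10:40-14:25 (invert busy blocks within the working day).
Gita, Mei, and Clara can make the full 08:20-09:05 slot — that's 3.

3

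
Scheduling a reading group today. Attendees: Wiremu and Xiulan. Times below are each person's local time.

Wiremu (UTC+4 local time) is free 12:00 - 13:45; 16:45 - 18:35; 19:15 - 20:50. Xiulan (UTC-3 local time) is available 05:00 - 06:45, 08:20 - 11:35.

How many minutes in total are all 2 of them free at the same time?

Wiremu in UTC: 08:00-09:45, 12:45-14:35, 15:15-16:50 (subtract 4h to convert from UTC+4).
Xiulan in UTC: 08:00-09:45, 11:20-14:35 (add 3h to convert from UTC-3).
Wiremu ∩ Xiulan: 08:00-09:45, 12:45-14:35.
Summing the common windows: 105 + 110 = 215 minutes.

215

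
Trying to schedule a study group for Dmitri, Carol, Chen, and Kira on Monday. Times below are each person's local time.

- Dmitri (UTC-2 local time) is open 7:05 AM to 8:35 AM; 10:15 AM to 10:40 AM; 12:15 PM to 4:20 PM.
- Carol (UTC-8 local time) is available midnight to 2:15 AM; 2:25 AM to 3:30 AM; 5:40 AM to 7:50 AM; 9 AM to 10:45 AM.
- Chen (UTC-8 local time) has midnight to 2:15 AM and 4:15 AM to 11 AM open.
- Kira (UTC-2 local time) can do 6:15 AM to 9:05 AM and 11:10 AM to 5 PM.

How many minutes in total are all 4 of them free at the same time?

245

Dmitri in UTC: 09:05-10:35, 12:15-12:40, 14:15-18:20 (add 2h to convert from UTC-2).
Carol in UTC: 08:00-10:15, 10:25-11:30, 13:40-15:50, 17:00-18:45 (add 8h to convert from UTC-8).
Chen in UTC: 08:00-10:15, 12:15-19:00 (add 8h to convert from UTC-8).
Kira in UTC: 08:15-11:05, 13:10-19:00 (add 2h to convert from UTC-2).
Dmitri ∩ Carol: 09:05-10:15, 10:25-10:35, 14:15-15:50, 17:00-18:20.
Dmitri ∩ Carol ∩ Chen: 09:05-10:15, 14:15-15:50, 17:00-18:20.
Dmitri ∩ Carol ∩ Chen ∩ Kira: 09:05-10:15, 14:15-15:50, 17:00-18:20.
So the common availability across everyone is 09:05-10:15, 14:15-15:50, 17:00-18:20.
Summing the common windows: 70 + 95 + 80 = 245 minutes.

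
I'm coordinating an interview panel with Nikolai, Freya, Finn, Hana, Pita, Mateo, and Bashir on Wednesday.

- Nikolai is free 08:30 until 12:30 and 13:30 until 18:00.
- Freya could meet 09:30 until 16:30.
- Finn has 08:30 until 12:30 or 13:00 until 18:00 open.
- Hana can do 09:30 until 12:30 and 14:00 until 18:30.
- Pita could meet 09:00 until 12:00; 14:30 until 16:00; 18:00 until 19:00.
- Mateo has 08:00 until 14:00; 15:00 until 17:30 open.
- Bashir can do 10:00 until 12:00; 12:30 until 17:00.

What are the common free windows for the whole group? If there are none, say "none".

Nikolai ∩ Freya: 09:30-12:30, 13:30-16:30.
Nikolai ∩ Freya ∩ Finn: 09:30-12:30, 13:30-16:30.
Nikolai ∩ Freya ∩ Finn ∩ Hana: 09:30-12:30, 14:00-16:30.
Nikolai ∩ Freya ∩ Finn ∩ Hana ∩ Pita: 09:30-12:00, 14:30-16:00.
Nikolai ∩ Freya ∩ Finn ∩ Hana ∩ Pita ∩ Mateo: 09:30-12:00, 15:00-16:00.
Nikolai ∩ Freya ∩ Finn ∩ Hana ∩ Pita ∩ Mateo ∩ Bashir: 10:00-12:00, 15:00-16:00.
Those are the intersection windows.

10:00-12:00, 15:00-16:00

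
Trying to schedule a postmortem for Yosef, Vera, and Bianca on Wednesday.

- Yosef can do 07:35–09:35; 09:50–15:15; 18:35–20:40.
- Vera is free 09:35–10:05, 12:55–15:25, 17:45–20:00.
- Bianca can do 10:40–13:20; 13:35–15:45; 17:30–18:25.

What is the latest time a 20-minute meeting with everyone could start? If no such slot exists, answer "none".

14:55

Yosef ∩ Vera: 09:50-10:05, 12:55-15:15, 18:35-20:00.
Yosef ∩ Vera ∩ Bianca: 12:55-13:20, 13:35-15:15.
Those are the intersection windows.
The last common window of at least 20 minutes is 13:35-15:15; a 20-minute meeting can start as late as 14:55 and still end by 15:15.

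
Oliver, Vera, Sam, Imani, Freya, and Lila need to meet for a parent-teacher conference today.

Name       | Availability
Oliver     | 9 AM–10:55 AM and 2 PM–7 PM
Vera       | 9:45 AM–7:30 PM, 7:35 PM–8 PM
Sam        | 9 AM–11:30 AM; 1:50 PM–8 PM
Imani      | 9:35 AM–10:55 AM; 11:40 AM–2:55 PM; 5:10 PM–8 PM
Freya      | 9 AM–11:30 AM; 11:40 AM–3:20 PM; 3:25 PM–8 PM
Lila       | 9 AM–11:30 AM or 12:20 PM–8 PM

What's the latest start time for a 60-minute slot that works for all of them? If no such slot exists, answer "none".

18:00

Oliver ∩ Vera: 09:45-10:55, 14:00-19:00.
Oliver ∩ Vera ∩ Sam: 09:45-10:55, 14:00-19:00.
Oliver ∩ Vera ∩ Sam ∩ Imani: 09:45-10:55, 14:00-14:55, 17:10-19:00.
Oliver ∩ Vera ∩ Sam ∩ Imani ∩ Freya: 09:45-10:55, 14:00-14:55, 17:10-19:00.
Oliver ∩ Vera ∩ Sam ∩ Imani ∩ Freya ∩ Lila: 09:45-10:55, 14:00-14:55, 17:10-19:00.
The last common window of at least 60 minutes is 17:10-19:00; a 60-minute meeting can start as late as 18:00 and still end by 19:00.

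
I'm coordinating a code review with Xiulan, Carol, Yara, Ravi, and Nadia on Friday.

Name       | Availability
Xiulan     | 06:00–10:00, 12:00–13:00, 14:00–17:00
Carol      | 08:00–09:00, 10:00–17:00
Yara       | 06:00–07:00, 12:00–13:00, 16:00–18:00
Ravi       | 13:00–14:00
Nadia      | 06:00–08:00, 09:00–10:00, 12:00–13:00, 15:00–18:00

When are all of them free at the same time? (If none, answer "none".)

none

Xiulan ∩ Carol: 08:00-09:00, 12:00-13:00, 14:00-17:00.
Xiulan ∩ Carol ∩ Yara: 12:00-13:00, 16:00-17:00.
Xiulan ∩ Carol ∩ Yara ∩ Ravi: ∅.
Xiulan ∩ Carol ∩ Yara ∩ Ravi ∩ Nadia: ∅.
There is no time when everyone is free.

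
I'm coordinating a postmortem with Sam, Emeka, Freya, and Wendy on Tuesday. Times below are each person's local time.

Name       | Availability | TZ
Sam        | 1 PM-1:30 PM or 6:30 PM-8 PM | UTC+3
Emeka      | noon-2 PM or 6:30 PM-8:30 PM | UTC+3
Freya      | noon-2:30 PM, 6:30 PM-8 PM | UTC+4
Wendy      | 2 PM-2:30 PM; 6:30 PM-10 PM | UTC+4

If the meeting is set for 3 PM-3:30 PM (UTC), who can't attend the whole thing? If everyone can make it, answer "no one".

Emeka, Sam

Sam in UTC: 10:00-10:30, 15:30-17:00 (subtract 3h to convert from UTC+3).
Emeka in UTC: 09:00-11:00, 15:30-17:30 (subtract 3h to convert from UTC+3).
Freya in UTC: 08:00-10:30, 14:30-16:00 (subtract 4h to convert from UTC+4).
Wendy in UTC: 10:00-10:30, 14:30-18:00 (subtract 4h to convert from UTC+4).
Sam: not fully free for 15:00-15:30. Emeka: not fully free for 15:00-15:30. Freya: free for 15:00-15:30. Wendy: free for 15:00-15:30.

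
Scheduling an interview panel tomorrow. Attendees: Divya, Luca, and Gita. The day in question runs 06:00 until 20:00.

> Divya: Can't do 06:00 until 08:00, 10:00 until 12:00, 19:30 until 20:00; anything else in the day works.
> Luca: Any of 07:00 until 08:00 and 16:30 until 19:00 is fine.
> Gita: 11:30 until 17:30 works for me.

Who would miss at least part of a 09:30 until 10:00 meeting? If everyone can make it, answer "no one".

Gita, Luca

Divya free: 08:00-10:00, 12:00-19:30 (invert busy blocks within the working day).
Luca free: 07:00-08:00, 16:30-19:00.
Gita free: 11:30-17:30.
Divya: free for 09:30-10:00. Luca: not fully free for 09:30-10:00. Gita: not fully free for 09:30-10:00.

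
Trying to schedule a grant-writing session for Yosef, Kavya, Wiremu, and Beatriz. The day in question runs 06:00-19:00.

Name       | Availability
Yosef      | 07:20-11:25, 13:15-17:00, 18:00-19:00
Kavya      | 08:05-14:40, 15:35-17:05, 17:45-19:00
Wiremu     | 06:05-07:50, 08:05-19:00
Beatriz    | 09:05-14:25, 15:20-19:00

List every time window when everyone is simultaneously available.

09:05-11:25, 13:15-14:25, 15:35-17:00, 18:00-19:00

Yosef ∩ Kavya: 08:05-11:25, 13:15-14:40, 15:35-17:00, 18:00-19:00.
Yosef ∩ Kavya ∩ Wiremu: 08:05-11:25, 13:15-14:40, 15:35-17:00, 18:00-19:00.
Yosef ∩ Kavya ∩ Wiremu ∩ Beatriz: 09:05-11:25, 13:15-14:25, 15:35-17:00, 18:00-19:00.
Those are the intersection windows.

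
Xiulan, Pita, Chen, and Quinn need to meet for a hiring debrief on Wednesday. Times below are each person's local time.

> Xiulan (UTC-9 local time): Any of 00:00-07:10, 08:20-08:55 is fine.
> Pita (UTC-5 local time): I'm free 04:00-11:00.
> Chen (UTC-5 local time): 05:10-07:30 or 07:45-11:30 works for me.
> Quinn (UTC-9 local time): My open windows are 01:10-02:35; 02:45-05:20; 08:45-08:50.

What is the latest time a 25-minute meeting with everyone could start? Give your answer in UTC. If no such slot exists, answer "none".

Xiulan in UTC: 09:00-16:10, 17:20-17:55 (add 9h to convert from UTC-9).
Pita in UTC: 09:00-16:00 (add 5h to convert from UTC-5).
Chen in UTC: 10:10-12:30, 12:45-16:30 (add 5h to convert from UTC-5).
Quinn in UTC: 10:10-11:35, 11:45-14:20, 17:45-17:50 (add 9h to convert from UTC-9).
Xiulan ∩ Pita: 09:00-16:00.
Xiulan ∩ Pita ∩ Chen: 10:10-12:30, 12:45-16:00.
Xiulan ∩ Pita ∩ Chen ∩ Quinn: 10:10-11:35, 11:45-12:30, 12:45-14:20.
The last common window of at least 25 minutes is 12:45-14:20; a 25-minute meeting can start as late as 13:55 and still end by 14:20.

13:55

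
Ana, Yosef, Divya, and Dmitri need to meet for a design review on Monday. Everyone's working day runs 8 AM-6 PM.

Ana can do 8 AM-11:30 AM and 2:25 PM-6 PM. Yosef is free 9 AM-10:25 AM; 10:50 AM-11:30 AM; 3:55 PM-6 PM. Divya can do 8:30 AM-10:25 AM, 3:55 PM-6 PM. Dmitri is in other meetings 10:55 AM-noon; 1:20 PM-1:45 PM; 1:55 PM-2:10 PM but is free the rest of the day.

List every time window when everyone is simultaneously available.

Ana free: 08:00-11:30, 14:25-18:00.
Yosef free: 09:00-10:25, 10:50-11:30, 15:55-18:00.
Divya free: 08:30-10:25, 15:55-18:00.
Dmitri free: 08:00-10:55, 12:00-13:20, 13:45-13:55, 14:10-18:00 (invert busy blocks within the working day).
Ana ∩ Yosef: 09:00-10:25, 10:50-11:30, 15:55-18:00.
Ana ∩ Yosef ∩ Divya: 09:00-10:25, 15:55-18:00.
Ana ∩ Yosef ∩ Divya ∩ Dmitri: 09:00-10:25, 15:55-18:00.
So the common availability across everyone is 09:00-10:25, 15:55-18:00.

09:00-10:25, 15:55-18:00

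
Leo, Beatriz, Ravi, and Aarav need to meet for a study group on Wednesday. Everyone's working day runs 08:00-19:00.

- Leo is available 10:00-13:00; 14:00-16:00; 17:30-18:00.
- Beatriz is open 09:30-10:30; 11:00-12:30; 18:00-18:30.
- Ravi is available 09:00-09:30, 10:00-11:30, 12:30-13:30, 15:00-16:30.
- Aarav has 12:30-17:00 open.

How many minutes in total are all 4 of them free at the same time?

0

Leo ∩ Beatriz: 10:00-10:30, 11:00-12:30.
Leo ∩ Beatriz ∩ Ravi: 10:00-10:30, 11:00-11:30.
Leo ∩ Beatriz ∩ Ravi ∩ Aarav: ∅.
There is no time when everyone is free.
There is no common window, so the total is 0 minutes.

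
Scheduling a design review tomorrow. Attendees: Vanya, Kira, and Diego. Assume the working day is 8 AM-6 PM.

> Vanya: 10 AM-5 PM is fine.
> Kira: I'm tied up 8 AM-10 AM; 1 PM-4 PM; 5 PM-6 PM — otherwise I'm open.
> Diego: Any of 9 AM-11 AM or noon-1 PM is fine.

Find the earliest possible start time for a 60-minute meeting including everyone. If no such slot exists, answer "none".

10:00

Vanya free: 10:00-17:00.
Kira free: 10:00-13:00, 16:00-17:00 (invert busy blocks within the working day).
Diego free: 09:00-11:00, 12:00-13:00.
Vanya ∩ Kira: 10:00-13:00, 16:00-17:00.
Vanya ∩ Kira ∩ Diego: 10:00-11:00, 12:00-13:00.
Those are the intersection windows.
The first common window of at least 60 minutes is 10:00-11:00, so the earliest start is 10:00.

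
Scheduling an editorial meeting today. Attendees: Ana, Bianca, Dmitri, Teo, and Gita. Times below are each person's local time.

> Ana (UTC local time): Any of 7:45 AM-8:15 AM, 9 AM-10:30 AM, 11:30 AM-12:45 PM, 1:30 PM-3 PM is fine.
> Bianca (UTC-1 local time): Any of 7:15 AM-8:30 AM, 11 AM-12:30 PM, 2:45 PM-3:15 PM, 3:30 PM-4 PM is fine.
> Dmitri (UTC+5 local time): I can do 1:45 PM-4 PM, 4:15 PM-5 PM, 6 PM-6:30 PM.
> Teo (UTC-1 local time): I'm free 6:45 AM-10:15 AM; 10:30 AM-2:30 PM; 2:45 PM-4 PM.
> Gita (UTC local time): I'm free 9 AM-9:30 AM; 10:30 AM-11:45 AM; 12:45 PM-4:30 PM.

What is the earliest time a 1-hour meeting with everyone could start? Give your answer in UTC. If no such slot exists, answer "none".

Ana in UTC: 07:45-08:15, 09:00-10:30, 11:30-12:45, 13:30-15:00.
Bianca in UTC: 08:15-09:30, 12:00-13:30, 15:45-16:15, 16:30-17:00 (add 1h to convert from UTC-1).
Dmitri in UTC: 08:45-11:00, 11:15-12:00, 13:00-13:30 (subtract 5h to convert from UTC+5).
Teo in UTC: 07:45-11:15, 11:30-15:30, 15:45-17:00 (add 1h to convert from UTC-1).
Gita in UTC: 09:00-09:30, 10:30-11:45, 12:45-16:30.
Ana ∩ Bianca: 09:00-09:30, 12:00-12:45.
Ana ∩ Bianca ∩ Dmitri: 09:00-09:30.
Ana ∩ Bianca ∩ Dmitri ∩ Teo: 09:00-09:30.
Ana ∩ Bianca ∩ Dmitri ∩ Teo ∩ Gita: 09:00-09:30.
So the common availability across everyone is 09:00-09:30.
No common window is at least 60 minutes long.

none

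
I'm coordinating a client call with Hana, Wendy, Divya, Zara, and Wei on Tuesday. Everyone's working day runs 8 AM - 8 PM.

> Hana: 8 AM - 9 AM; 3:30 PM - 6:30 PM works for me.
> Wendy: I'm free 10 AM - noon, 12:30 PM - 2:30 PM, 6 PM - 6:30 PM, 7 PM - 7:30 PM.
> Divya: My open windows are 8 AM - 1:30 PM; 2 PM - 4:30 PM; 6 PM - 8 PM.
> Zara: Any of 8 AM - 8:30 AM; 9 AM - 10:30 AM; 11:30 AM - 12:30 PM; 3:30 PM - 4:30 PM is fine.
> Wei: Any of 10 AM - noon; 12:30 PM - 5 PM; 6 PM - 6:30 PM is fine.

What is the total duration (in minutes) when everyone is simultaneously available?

0

Hana ∩ Wendy: 18:00-18:30.
Hana ∩ Wendy ∩ Divya: 18:00-18:30.
Hana ∩ Wendy ∩ Divya ∩ Zara: ∅.
Hana ∩ Wendy ∩ Divya ∩ Zara ∩ Wei: ∅.
There is no time when everyone is free.
There is no common window, so the total is 0 minutes.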